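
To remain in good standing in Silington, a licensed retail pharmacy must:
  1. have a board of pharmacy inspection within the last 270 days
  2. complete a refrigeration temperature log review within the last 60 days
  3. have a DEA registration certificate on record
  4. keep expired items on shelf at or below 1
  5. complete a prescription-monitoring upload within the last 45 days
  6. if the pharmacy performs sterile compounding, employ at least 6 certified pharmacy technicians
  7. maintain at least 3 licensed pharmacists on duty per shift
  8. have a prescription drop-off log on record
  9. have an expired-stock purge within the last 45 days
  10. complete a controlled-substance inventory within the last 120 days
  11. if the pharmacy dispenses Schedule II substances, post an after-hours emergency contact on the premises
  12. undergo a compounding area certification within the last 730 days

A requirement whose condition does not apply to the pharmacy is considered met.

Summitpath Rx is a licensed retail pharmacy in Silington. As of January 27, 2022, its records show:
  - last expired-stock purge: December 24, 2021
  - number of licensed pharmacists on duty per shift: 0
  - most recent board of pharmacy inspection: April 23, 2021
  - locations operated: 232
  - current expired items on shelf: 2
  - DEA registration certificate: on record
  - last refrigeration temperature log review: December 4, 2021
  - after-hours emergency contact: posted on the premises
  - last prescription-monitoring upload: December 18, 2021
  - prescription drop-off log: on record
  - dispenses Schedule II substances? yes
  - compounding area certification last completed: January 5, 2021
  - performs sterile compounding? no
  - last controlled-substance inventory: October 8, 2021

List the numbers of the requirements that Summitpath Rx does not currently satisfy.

1. board of pharmacy inspection 279 days ago vs limit 270 → not met
2. refrigeration temperature log review 54 days ago vs limit 60 → met
3. DEA registration certificate present → met
4. expired items on shelf 2 > 1 → not met
5. prescription-monitoring upload 40 days ago vs limit 45 → met
6. condition 'performs sterile compounding' does not hold → requirement n/a → met
7. licensed pharmacists on duty per shift 0 < 3 → not met
8. prescription drop-off log present → met
9. expired-stock purge 34 days ago vs limit 45 → met
10. controlled-substance inventory 111 days ago vs limit 120 → met
11. condition 'dispenses Schedule II substances' holds; after-hours emergency contact present → met
12. compounding area certification 387 days ago vs limit 730 → met
Not met: 1, 4, 7

1, 4, 7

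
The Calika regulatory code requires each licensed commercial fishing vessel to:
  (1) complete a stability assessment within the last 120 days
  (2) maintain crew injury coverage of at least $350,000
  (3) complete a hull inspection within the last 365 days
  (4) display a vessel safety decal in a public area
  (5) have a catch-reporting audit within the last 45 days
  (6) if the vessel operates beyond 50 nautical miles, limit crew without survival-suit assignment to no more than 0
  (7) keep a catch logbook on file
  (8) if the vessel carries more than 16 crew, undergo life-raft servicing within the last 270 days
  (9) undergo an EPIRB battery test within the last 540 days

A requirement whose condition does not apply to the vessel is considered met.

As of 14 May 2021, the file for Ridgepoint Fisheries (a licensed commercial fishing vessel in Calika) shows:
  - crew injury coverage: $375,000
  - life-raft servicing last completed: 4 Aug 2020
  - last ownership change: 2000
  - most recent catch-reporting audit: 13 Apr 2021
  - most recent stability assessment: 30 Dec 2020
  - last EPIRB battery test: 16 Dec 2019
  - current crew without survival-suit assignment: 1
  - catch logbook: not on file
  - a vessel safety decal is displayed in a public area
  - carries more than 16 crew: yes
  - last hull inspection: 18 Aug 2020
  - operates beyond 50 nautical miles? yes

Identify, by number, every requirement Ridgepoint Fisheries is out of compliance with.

1. stability assessment 135 days ago vs limit 120 → not met
2. crew injury coverage $375,000 ≥ $350,000 → met
3. hull inspection 269 days ago vs limit 365 → met
4. vessel safety decal present → met
5. catch-reporting audit 31 days ago vs limit 45 → met
6. condition 'operates beyond 50 nautical miles' holds; crew without survival-suit assignment 1 > 0 → not met
7. catch logbook absent → not met
8. condition 'carries more than 16 crew' holds; life-raft servicing 283 days ago vs limit 270 → not met
9. EPIRB battery test 515 days ago vs limit 540 → met
Not met: 1, 6, 7, 8

1, 6, 7, 8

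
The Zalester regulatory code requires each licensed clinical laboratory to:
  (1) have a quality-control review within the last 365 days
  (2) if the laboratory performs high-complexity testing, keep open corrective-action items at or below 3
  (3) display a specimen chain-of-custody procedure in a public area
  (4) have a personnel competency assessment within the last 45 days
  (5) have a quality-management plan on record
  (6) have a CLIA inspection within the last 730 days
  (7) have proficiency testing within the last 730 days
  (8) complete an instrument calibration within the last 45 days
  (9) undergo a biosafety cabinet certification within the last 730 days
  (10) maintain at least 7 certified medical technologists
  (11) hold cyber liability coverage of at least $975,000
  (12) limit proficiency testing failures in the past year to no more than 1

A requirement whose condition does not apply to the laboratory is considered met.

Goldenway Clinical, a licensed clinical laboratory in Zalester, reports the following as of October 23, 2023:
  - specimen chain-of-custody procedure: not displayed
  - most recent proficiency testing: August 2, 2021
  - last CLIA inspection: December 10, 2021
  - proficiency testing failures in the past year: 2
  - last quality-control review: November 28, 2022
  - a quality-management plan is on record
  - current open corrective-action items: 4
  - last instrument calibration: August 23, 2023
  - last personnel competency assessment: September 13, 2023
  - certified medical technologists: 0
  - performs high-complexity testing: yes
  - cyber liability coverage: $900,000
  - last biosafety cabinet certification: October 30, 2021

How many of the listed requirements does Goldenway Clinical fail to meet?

1. quality-control review 329 days ago vs limit 365 → met
2. condition 'performs high-complexity testing' holds; open corrective-action items 4 > 3 → not met
3. specimen chain-of-custody procedure absent → not met
4. personnel competency assessment 40 days ago vs limit 45 → met
5. quality-management plan present → met
6. CLIA inspection 682 days ago vs limit 730 → met
7. proficiency testing 812 days ago vs limit 730 → not met
8. instrument calibration 61 days ago vs limit 45 → not met
9. biosafety cabinet certification 723 days ago vs limit 730 → met
10. certified medical technologists 0 < 7 → not met
11. cyber liability coverage $900,000 < $975,000 → not met
12. proficiency testing failures in the past year 2 > 1 → not met
Not met: 7 of 12

7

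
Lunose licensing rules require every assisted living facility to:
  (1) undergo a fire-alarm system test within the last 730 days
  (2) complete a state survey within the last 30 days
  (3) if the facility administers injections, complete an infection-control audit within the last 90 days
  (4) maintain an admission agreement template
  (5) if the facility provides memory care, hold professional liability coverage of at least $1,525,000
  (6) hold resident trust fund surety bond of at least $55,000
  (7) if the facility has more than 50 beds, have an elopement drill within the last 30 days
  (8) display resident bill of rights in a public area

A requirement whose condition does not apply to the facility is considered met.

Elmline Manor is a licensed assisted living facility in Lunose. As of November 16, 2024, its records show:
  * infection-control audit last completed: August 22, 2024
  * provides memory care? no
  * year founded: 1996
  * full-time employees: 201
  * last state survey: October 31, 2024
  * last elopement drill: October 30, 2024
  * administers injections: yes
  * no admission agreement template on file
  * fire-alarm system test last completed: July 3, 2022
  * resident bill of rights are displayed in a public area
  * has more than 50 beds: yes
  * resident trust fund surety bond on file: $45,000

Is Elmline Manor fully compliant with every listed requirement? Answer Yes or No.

1. fire-alarm system test 867 days ago vs limit 730 → not met
2. state survey 16 days ago vs limit 30 → met
3. condition 'administers injections' holds; infection-control audit 86 days ago vs limit 90 → met
4. admission agreement template absent → not met
5. condition 'provides memory care' does not hold → requirement n/a → met
6. resident trust fund surety bond $45,000 < $55,000 → not met
7. condition 'has more than 50 beds' holds; elopement drill 17 days ago vs limit 30 → met
8. resident bill of rights present → met
Not met: 1, 4, 6

No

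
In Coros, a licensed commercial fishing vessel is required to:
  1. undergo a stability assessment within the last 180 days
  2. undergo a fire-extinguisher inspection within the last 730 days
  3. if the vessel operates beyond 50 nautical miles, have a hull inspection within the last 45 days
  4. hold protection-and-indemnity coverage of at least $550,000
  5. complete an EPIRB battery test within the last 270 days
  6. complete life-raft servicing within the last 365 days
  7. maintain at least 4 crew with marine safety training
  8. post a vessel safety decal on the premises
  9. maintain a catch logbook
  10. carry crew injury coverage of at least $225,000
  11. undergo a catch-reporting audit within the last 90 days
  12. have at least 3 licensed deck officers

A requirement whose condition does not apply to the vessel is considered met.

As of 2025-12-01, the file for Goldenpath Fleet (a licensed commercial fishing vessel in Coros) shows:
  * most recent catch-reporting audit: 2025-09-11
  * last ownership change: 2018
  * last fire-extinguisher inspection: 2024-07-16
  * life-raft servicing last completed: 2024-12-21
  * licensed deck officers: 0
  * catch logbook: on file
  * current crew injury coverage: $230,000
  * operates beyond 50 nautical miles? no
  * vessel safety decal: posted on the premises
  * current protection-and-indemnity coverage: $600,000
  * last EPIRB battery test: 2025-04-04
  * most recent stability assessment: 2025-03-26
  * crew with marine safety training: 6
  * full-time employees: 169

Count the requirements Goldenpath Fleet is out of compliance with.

1. stability assessment 250 days ago vs limit 180 → not met
2. fire-extinguisher inspection 503 days ago vs limit 730 → met
3. condition 'operates beyond 50 nautical miles' does not hold → requirement n/a → met
4. protection-and-indemnity coverage $600,000 ≥ $550,000 → met
5. EPIRB battery test 241 days ago vs limit 270 → met
6. life-raft servicing 345 days ago vs limit 365 → met
7. crew with marine safety training 6 ≥ 4 → met
8. vessel safety decal present → met
9. catch logbook present → met
10. crew injury coverage $230,000 ≥ $225,000 → met
11. catch-reporting audit 81 days ago vs limit 90 → met
12. licensed deck officers 0 < 3 → not met
Not met: 2 of 12

2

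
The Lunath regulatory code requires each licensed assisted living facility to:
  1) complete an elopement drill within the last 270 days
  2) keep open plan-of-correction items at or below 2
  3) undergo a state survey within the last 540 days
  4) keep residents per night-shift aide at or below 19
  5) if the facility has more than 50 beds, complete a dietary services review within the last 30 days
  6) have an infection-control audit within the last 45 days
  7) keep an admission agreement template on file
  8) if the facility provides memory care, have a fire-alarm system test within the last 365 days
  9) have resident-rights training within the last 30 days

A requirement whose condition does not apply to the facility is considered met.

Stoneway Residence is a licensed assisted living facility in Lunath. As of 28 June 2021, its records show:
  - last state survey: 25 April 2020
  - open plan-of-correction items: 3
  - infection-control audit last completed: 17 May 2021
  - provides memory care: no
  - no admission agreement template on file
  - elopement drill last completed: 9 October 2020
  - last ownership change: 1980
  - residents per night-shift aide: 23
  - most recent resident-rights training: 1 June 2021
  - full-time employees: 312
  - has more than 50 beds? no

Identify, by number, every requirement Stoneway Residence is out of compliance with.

1. elopement drill 262 days ago vs limit 270 → met
2. open plan-of-correction items 3 > 2 → not met
3. state survey 429 days ago vs limit 540 → met
4. residents per night-shift aide 23 > 19 → not met
5. condition 'has more than 50 beds' does not hold → requirement n/a → met
6. infection-control audit 42 days ago vs limit 45 → met
7. admission agreement template absent → not met
8. condition 'provides memory care' does not hold → requirement n/a → met
9. resident-rights training 27 days ago vs limit 30 → met
Not met: 2, 4, 7

2, 4, 7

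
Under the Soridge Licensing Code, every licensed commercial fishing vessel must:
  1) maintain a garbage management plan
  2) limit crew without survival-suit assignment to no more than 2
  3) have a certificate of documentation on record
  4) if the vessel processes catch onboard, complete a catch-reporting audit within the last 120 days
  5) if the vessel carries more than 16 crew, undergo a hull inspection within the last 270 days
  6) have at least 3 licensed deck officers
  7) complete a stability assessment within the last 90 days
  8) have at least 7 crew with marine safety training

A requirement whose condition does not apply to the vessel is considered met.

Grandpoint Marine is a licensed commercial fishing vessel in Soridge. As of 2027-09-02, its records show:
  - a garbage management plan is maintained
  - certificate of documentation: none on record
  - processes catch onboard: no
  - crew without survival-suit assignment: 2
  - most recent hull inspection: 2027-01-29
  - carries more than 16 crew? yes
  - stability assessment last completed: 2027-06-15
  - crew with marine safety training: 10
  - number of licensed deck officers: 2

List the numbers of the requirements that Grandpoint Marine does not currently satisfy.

1. garbage management plan present → met
2. crew without survival-suit assignment 2 ≤ 2 → met
3. certificate of documentation absent → not met
4. condition 'processes catch onboard' does not hold → requirement n/a → met
5. condition 'carries more than 16 crew' holds; hull inspection 216 days ago vs limit 270 → met
6. licensed deck officers 2 < 3 → not met
7. stability assessment 79 days ago vs limit 90 → met
8. crew with marine safety training 10 ≥ 7 → met
Not met: 3, 6

3, 6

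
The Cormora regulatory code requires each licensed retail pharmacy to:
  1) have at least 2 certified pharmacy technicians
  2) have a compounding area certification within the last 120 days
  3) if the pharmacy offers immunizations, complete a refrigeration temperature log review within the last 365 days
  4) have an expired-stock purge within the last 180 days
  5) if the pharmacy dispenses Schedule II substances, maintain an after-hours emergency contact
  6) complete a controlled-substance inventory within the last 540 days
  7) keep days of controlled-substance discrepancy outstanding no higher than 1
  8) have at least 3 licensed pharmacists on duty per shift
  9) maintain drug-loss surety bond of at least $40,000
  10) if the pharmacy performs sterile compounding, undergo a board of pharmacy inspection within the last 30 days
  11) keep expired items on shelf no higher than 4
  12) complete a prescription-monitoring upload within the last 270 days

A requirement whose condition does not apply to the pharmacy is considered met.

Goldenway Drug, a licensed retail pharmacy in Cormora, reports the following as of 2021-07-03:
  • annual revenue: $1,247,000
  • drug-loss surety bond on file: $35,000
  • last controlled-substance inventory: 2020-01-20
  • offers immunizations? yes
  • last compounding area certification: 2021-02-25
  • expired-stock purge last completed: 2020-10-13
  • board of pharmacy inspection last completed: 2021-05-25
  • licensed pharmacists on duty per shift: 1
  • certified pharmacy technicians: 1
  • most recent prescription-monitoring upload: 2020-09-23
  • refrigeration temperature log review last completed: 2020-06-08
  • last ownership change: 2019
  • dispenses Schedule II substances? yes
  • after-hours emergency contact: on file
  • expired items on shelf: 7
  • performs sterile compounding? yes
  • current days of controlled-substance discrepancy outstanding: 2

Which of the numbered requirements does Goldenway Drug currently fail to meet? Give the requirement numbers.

1, 2, 3, 4, 7, 8, 9, 10, 11, 12

1. certified pharmacy technicians 1 < 2 → not met
2. compounding area certification 128 days ago vs limit 120 → not met
3. condition 'offers immunizations' holds; refrigeration temperature log review 390 days ago vs limit 365 → not met
4. expired-stock purge 263 days ago vs limit 180 → not met
5. condition 'dispenses Schedule II substances' holds; after-hours emergency contact present → met
6. controlled-substance inventory 530 days ago vs limit 540 → met
7. days of controlled-substance discrepancy outstanding 2 > 1 → not met
8. licensed pharmacists on duty per shift 1 < 3 → not met
9. drug-loss surety bond $35,000 < $40,000 → not met
10. condition 'performs sterile compounding' holds; board of pharmacy inspection 39 days ago vs limit 30 → not met
11. expired items on shelf 7 > 4 → not met
12. prescription-monitoring upload 283 days ago vs limit 270 → not met
Not met: 1, 2, 3, 4, 7, 8, 9, 10, 11, 12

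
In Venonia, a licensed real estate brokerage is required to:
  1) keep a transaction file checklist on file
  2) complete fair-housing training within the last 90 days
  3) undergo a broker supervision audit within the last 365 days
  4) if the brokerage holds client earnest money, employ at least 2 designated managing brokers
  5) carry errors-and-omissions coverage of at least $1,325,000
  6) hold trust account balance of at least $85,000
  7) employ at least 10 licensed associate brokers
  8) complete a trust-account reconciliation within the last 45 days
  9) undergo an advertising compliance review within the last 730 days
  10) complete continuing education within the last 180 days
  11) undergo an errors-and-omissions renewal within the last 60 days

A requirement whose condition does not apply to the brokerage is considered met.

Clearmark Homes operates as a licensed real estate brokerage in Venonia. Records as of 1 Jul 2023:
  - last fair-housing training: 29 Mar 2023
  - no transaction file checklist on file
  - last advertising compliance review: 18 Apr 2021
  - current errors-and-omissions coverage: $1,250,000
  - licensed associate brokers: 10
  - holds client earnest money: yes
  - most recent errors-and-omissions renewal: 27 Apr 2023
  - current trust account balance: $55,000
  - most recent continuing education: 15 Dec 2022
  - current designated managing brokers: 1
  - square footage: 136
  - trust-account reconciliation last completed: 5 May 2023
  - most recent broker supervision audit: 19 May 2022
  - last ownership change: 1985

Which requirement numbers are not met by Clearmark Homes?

1. transaction file checklist absent → not met
2. fair-housing training 94 days ago vs limit 90 → not met
3. broker supervision audit 408 days ago vs limit 365 → not met
4. condition 'holds client earnest money' holds; designated managing brokers 1 < 2 → not met
5. errors-and-omissions coverage $1,250,000 < $1,325,000 → not met
6. trust account balance $55,000 < $85,000 → not met
7. licensed associate brokers 10 ≥ 10 → met
8. trust-account reconciliation 57 days ago vs limit 45 → not met
9. advertising compliance review 804 days ago vs limit 730 → not met
10. continuing education 198 days ago vs limit 180 → not met
11. errors-and-omissions renewal 65 days ago vs limit 60 → not met
Not met: 1, 2, 3, 4, 5, 6, 8, 9, 10, 11

1, 2, 3, 4, 5, 6, 8, 9, 10, 11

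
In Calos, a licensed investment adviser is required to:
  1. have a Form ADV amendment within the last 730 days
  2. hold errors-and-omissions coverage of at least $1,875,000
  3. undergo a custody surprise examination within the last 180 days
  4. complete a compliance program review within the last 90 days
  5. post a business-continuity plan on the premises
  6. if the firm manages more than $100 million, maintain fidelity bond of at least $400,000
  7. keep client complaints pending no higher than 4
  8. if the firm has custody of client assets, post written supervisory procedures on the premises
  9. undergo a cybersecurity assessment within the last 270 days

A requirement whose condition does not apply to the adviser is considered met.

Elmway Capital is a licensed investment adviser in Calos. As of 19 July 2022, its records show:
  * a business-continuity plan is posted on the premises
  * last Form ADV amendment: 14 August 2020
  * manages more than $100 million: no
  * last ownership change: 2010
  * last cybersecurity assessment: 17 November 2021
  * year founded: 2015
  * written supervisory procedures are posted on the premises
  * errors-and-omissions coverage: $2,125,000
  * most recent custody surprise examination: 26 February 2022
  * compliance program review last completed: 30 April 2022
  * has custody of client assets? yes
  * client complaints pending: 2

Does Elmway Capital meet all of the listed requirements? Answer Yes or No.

Yes

1. Form ADV amendment 704 days ago vs limit 730 → met
2. errors-and-omissions coverage $2,125,000 ≥ $1,875,000 → met
3. custody surprise examination 143 days ago vs limit 180 → met
4. compliance program review 80 days ago vs limit 90 → met
5. business-continuity plan present → met
6. condition 'manages more than $100 million' does not hold → requirement n/a → met
7. client complaints pending 2 ≤ 4 → met
8. condition 'has custody of client assets' holds; written supervisory procedures present → met
9. cybersecurity assessment 244 days ago vs limit 270 → met
All met.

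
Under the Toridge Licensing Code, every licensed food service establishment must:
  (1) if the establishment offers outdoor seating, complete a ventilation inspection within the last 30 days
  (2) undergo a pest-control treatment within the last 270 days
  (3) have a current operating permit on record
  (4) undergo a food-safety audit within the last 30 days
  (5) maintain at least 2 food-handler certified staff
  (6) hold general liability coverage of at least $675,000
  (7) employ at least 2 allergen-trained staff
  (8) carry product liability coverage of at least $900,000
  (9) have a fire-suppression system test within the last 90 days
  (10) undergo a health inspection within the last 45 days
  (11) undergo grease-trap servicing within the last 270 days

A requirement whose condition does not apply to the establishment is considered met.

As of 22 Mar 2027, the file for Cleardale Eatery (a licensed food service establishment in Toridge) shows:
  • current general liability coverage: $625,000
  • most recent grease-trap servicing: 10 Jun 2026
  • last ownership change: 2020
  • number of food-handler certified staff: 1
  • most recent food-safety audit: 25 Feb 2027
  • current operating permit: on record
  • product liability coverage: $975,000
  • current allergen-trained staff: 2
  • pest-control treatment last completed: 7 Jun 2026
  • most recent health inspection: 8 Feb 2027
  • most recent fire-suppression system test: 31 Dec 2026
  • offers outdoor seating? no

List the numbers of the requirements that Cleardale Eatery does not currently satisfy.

2, 5, 6, 11

1. condition 'offers outdoor seating' does not hold → requirement n/a → met
2. pest-control treatment 288 days ago vs limit 270 → not met
3. current operating permit present → met
4. food-safety audit 25 days ago vs limit 30 → met
5. food-handler certified staff 1 < 2 → not met
6. general liability coverage $625,000 < $675,000 → not met
7. allergen-trained staff 2 ≥ 2 → met
8. product liability coverage $975,000 ≥ $900,000 → met
9. fire-suppression system test 81 days ago vs limit 90 → met
10. health inspection 42 days ago vs limit 45 → met
11. grease-trap servicing 285 days ago vs limit 270 → not met
Not met: 2, 5, 6, 11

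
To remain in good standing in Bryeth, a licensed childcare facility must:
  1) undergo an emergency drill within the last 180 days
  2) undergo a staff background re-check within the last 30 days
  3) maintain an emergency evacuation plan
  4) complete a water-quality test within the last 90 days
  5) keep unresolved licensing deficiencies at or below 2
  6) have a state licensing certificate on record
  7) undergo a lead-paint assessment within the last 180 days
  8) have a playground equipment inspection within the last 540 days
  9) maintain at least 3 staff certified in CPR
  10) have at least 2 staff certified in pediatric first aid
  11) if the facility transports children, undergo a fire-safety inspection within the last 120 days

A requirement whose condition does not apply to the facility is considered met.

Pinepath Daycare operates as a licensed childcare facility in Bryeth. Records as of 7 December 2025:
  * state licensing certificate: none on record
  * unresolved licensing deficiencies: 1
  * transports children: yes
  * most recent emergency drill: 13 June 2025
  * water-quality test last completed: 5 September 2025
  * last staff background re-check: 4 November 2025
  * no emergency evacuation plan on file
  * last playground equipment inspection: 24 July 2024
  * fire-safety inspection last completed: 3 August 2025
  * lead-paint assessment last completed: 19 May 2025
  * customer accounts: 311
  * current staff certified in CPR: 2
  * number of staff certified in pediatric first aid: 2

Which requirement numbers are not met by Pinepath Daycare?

2, 3, 4, 6, 7, 9, 11

1. emergency drill 177 days ago vs limit 180 → met
2. staff background re-check 33 days ago vs limit 30 → not met
3. emergency evacuation plan absent → not met
4. water-quality test 93 days ago vs limit 90 → not met
5. unresolved licensing deficiencies 1 ≤ 2 → met
6. state licensing certificate absent → not met
7. lead-paint assessment 202 days ago vs limit 180 → not met
8. playground equipment inspection 501 days ago vs limit 540 → met
9. staff certified in CPR 2 < 3 → not met
10. staff certified in pediatric first aid 2 ≥ 2 → met
11. condition 'transports children' holds; fire-safety inspection 126 days ago vs limit 120 → not met
Not met: 2, 3, 4, 6, 7, 9, 11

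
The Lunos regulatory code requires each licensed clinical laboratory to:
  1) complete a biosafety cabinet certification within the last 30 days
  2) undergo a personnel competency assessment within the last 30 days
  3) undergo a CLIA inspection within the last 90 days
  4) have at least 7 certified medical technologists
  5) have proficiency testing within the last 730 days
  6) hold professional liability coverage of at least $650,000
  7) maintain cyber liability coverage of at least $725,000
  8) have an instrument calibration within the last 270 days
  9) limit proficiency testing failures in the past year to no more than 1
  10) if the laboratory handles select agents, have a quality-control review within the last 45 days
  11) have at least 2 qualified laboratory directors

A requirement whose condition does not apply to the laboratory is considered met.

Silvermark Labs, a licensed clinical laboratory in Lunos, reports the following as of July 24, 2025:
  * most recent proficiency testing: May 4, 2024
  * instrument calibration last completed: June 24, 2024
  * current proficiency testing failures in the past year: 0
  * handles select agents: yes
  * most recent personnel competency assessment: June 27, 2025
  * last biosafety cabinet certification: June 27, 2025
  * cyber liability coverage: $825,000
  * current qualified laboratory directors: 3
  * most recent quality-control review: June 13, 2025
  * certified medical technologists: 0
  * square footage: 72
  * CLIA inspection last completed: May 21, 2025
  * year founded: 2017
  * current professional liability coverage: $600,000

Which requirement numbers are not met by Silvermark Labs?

4, 6, 8

1. biosafety cabinet certification 27 days ago vs limit 30 → met
2. personnel competency assessment 27 days ago vs limit 30 → met
3. CLIA inspection 64 days ago vs limit 90 → met
4. certified medical technologists 0 < 7 → not met
5. proficiency testing 446 days ago vs limit 730 → met
6. professional liability coverage $600,000 < $650,000 → not met
7. cyber liability coverage $825,000 ≥ $725,000 → met
8. instrument calibration 395 days ago vs limit 270 → not met
9. proficiency testing failures in the past year 0 ≤ 1 → met
10. condition 'handles select agents' holds; quality-control review 41 days ago vs limit 45 → met
11. qualified laboratory directors 3 ≥ 2 → met
Not met: 4, 6, 8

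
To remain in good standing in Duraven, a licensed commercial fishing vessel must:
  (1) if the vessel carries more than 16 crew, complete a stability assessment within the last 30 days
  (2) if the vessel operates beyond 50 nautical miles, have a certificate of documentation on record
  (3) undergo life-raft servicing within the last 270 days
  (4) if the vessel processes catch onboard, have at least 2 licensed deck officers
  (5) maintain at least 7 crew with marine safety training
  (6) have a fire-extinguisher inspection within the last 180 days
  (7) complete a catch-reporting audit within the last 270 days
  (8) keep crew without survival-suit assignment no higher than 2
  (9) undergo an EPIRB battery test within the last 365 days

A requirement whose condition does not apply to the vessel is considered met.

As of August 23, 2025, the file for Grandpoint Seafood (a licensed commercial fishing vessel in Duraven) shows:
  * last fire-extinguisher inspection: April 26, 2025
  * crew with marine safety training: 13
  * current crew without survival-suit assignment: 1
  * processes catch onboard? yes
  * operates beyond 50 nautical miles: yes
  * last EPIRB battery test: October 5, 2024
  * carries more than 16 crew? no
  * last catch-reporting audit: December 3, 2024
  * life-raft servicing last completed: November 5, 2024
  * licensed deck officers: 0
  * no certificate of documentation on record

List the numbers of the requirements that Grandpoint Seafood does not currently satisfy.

1. condition 'carries more than 16 crew' does not hold → requirement n/a → met
2. condition 'operates beyond 50 nautical miles' holds; certificate of documentation absent → not met
3. life-raft servicing 291 days ago vs limit 270 → not met
4. condition 'processes catch onboard' holds; licensed deck officers 0 < 2 → not met
5. crew with marine safety training 13 ≥ 7 → met
6. fire-extinguisher inspection 119 days ago vs limit 180 → met
7. catch-reporting audit 263 days ago vs limit 270 → met
8. crew without survival-suit assignment 1 ≤ 2 → met
9. EPIRB battery test 322 days ago vs limit 365 → met
Not met: 2, 3, 4

2, 3, 4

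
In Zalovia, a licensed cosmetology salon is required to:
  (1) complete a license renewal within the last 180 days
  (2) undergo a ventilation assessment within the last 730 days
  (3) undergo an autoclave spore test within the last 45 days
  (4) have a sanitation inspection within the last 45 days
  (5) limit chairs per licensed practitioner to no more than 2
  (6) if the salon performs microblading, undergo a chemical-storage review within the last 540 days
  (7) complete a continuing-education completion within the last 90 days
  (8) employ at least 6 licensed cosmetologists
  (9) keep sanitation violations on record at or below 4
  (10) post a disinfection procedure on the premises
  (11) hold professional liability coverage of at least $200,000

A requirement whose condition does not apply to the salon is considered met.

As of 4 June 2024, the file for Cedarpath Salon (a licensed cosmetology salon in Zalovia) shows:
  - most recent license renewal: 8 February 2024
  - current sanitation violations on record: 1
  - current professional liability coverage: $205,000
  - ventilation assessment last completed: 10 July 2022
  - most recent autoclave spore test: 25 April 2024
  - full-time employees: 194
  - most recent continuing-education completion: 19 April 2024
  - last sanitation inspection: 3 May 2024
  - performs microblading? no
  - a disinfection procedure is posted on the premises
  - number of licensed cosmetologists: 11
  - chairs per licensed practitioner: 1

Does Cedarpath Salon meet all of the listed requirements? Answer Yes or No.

Yes

1. license renewal 117 days ago vs limit 180 → met
2. ventilation assessment 695 days ago vs limit 730 → met
3. autoclave spore test 40 days ago vs limit 45 → met
4. sanitation inspection 32 days ago vs limit 45 → met
5. chairs per licensed practitioner 1 ≤ 2 → met
6. condition 'performs microblading' does not hold → requirement n/a → met
7. continuing-education completion 46 days ago vs limit 90 → met
8. licensed cosmetologists 11 ≥ 6 → met
9. sanitation violations on record 1 ≤ 4 → met
10. disinfection procedure present → met
11. professional liability coverage $205,000 ≥ $200,000 → met
All met.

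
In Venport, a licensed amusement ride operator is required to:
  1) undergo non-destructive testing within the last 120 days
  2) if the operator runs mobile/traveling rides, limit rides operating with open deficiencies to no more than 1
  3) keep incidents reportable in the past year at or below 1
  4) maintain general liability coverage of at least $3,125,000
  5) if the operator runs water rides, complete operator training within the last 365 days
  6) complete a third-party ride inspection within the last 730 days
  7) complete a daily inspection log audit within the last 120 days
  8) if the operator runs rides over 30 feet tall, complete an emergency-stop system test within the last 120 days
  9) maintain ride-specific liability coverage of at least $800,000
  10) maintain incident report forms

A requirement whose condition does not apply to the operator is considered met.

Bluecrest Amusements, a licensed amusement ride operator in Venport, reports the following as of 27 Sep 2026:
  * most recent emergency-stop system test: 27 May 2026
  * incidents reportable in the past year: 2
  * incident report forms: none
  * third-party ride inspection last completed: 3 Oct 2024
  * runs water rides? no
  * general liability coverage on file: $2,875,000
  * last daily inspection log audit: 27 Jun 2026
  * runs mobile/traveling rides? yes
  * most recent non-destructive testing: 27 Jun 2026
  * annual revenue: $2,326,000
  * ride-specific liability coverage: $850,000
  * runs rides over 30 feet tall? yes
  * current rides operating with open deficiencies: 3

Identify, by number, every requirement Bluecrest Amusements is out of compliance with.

2, 3, 4, 8, 10

1. non-destructive testing 92 days ago vs limit 120 → met
2. condition 'runs mobile/traveling rides' holds; rides operating with open deficiencies 3 > 1 → not met
3. incidents reportable in the past year 2 > 1 → not met
4. general liability coverage $2,875,000 < $3,125,000 → not met
5. condition 'runs water rides' does not hold → requirement n/a → met
6. third-party ride inspection 724 days ago vs limit 730 → met
7. daily inspection log audit 92 days ago vs limit 120 → met
8. condition 'runs rides over 30 feet tall' holds; emergency-stop system test 123 days ago vs limit 120 → not met
9. ride-specific liability coverage $850,000 ≥ $800,000 → met
10. incident report forms absent → not met
Not met: 2, 3, 4, 8, 10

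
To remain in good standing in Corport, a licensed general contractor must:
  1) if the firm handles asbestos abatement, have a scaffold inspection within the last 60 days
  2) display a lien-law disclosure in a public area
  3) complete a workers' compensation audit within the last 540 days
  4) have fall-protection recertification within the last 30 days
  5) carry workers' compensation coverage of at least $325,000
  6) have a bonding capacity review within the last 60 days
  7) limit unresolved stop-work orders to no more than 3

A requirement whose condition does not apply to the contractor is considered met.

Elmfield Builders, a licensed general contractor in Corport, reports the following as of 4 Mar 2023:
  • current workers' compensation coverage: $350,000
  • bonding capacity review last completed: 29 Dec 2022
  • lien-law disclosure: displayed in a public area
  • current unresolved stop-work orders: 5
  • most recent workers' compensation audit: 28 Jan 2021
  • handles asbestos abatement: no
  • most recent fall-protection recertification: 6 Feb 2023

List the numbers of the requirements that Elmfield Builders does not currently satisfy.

3, 6, 7

1. condition 'handles asbestos abatement' does not hold → requirement n/a → met
2. lien-law disclosure present → met
3. workers' compensation audit 765 days ago vs limit 540 → not met
4. fall-protection recertification 26 days ago vs limit 30 → met
5. workers' compensation coverage $350,000 ≥ $325,000 → met
6. bonding capacity review 65 days ago vs limit 60 → not met
7. unresolved stop-work orders 5 > 3 → not met
Not met: 3, 6, 7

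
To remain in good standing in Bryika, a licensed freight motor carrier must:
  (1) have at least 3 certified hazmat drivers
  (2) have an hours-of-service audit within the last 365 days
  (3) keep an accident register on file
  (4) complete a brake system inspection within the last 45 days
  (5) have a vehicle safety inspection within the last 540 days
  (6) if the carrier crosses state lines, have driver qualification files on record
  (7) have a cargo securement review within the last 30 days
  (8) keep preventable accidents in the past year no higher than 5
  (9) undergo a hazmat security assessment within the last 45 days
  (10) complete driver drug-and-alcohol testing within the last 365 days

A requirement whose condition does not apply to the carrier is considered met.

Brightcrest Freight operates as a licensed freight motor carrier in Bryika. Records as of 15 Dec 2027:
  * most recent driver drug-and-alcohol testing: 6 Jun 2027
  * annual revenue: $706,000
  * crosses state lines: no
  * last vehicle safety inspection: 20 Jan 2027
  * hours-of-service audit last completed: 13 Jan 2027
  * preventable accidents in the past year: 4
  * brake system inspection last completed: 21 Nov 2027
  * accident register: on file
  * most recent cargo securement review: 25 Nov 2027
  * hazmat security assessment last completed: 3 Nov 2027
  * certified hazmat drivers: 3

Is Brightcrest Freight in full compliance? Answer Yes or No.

1. certified hazmat drivers 3 ≥ 3 → met
2. hours-of-service audit 336 days ago vs limit 365 → met
3. accident register present → met
4. brake system inspection 24 days ago vs limit 45 → met
5. vehicle safety inspection 329 days ago vs limit 540 → met
6. condition 'crosses state lines' does not hold → requirement n/a → met
7. cargo securement review 20 days ago vs limit 30 → met
8. preventable accidents in the past year 4 ≤ 5 → met
9. hazmat security assessment 42 days ago vs limit 45 → met
10. driver drug-and-alcohol testing 192 days ago vs limit 365 → met
All met.

Yes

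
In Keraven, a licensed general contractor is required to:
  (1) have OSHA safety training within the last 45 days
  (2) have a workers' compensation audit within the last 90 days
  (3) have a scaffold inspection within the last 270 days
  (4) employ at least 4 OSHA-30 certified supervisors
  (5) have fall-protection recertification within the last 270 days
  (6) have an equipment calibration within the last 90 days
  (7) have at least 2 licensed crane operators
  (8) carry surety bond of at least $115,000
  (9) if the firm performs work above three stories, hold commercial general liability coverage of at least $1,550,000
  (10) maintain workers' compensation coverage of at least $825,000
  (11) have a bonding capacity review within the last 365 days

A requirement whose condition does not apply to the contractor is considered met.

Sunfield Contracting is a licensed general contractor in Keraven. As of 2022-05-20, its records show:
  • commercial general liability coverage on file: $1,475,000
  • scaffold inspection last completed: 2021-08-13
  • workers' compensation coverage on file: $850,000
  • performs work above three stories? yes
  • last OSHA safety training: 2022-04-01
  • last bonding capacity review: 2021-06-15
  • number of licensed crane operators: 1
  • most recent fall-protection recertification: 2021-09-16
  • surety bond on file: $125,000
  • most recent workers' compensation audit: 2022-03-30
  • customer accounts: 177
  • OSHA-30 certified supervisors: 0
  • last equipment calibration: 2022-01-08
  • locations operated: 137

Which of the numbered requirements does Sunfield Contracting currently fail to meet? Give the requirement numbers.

1, 3, 4, 6, 7, 9

1. OSHA safety training 49 days ago vs limit 45 → not met
2. workers' compensation audit 51 days ago vs limit 90 → met
3. scaffold inspection 280 days ago vs limit 270 → not met
4. OSHA-30 certified supervisors 0 < 4 → not met
5. fall-protection recertification 246 days ago vs limit 270 → met
6. equipment calibration 132 days ago vs limit 90 → not met
7. licensed crane operators 1 < 2 → not met
8. surety bond $125,000 ≥ $115,000 → met
9. condition 'performs work above three stories' holds; commercial general liability coverage $1,475,000 < $1,550,000 → not met
10. workers' compensation coverage $850,000 ≥ $825,000 → met
11. bonding capacity review 339 days ago vs limit 365 → met
Not met: 1, 3, 4, 6, 7, 9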